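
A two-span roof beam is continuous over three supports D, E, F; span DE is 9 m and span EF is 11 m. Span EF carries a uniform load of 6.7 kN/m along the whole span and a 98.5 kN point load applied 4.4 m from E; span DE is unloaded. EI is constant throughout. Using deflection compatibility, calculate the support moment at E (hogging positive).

Release continuity at E by inserting a hinge; the redundant is the internal moment M_E. The primary structure is two simply-supported spans DE and EF.
Rotations at E on the released spans (each span's end-slope, ×1/EI):
  span EF: UDL 6.7: wL³/(24EI) = 371.6/EI
  span EF: point load 98.5 at a = 4.4: Pab(L + b)/(6LEI) = 762.8/EI
  relative rotation θ_0 = (0 + 1134)/EI = 1134/EI
A unit hogging moment at E produces rotation L₁/(3EI) + L₂/(3EI) = 6.667/EI.
Slope continuity at E: θ_0 = M_E·6.667/EI, so M_E = 1134/6.667 = 170.2 kN·m (hogging).

M_E = 170.2 kN·m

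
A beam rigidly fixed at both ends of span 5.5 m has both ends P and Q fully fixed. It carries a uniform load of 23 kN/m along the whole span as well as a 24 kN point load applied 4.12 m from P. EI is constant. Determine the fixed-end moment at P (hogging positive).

Take the two fixed-end moments M_P, M_Q as redundants; the released structure is the simple span PQ.
End rotations of the released simple span under the applied load (×1/EI):
  at P: UDL 23: wL³/(24EI) = 159.4/EI
  at Q: UDL 23: wL³/(24EI) = 159.4/EI
  at P: point load 24 at a = 4.12: Pab(L + b)/(6LEI) = 28.45/EI
  at Q: point load 24 at a = 4.12: Pab(L + a)/(6LEI) = 39.78/EI
  θ_P0 = 187.9/EI,  θ_Q0 = 199.2/EI
Flexibility coefficients: a unit moment at one end gives L/(3EI) there and L/(6EI) at the far end, so f₁₁ = f₂₂ = 1.833/EI and f₁₂ = f₂₁ = 0.9167/EI.
Compatibility — zero rotation at each built-in end:
  1.833 M_P + 0.9167 M_Q = 187.9
  0.9167 M_P + 1.833 M_Q = 199.2
Solving the pair gives M_P = 64.2 kN·m and M_Q = 76.56 kN·m (hogging).

M_P = 64.2 kN·m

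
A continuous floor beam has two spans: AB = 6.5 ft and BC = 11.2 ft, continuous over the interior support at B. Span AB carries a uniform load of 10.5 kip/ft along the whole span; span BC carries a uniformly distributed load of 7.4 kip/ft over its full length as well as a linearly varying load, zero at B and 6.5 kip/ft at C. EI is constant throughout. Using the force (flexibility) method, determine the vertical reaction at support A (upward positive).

R_A = 15.07 kip

Take M_B as the redundant. Released structure: two simple spans AB and BC with a hinge at B.
End slopes at the hinge B, treating each span as simply supported:
  span AB: UDL 10.5: wL³/(24EI) = 120.1/EI
  span BC: UDL 7.4: wL³/(24EI) = 433.2/EI
  span BC: triangular load, peak 6.5: 7w₀L³/(360EI) = 177.6/EI
  relative rotation θ_0 = (120.1 + 610.8)/EI = 730.9/EI
A unit hogging moment at B produces rotation L₁/(3EI) + L₂/(3EI) = 5.9/EI.
Slope continuity at B: θ_0 = M_B·5.9/EI, so M_B = 730.9/5.9 = 123.9 kip·ft (hogging).
Span AB, ΣM about A with M_B applied at B: R_B^{AB}·6.5 = 221.8 + 123.9, so R_B^{AB} = 53.18 kip and R_A = 68.25 − 53.18 = 15.07 kip.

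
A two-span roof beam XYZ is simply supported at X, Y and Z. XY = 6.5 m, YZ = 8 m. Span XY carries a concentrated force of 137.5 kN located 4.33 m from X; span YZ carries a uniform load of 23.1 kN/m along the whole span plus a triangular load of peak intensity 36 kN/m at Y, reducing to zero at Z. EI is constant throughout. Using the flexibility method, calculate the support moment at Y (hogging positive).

M_Y = 260.9 kN·m

Insert a hinge at Y; M_Y is the redundant, and each span becomes simply supported.
Rotations at Y on the released spans (each span's end-slope, ×1/EI):
  span XY: point load 137.5 at a = 4.33: Pab(L + a)/(6LEI) = 358.8/EI
  span YZ: UDL 23.1: wL³/(24EI) = 492.8/EI
  span YZ: triangular load, peak 36: w₀L³/(45EI) = 409.6/EI
  relative rotation θ_0 = (358.8 + 902.4)/EI = 1261/EI
A unit hogging moment at Y produces rotation L₁/(3EI) + L₂/(3EI) = 4.833/EI.
Compatibility: M_Y·(L₁+L₂)/(3EI) = θ_0, giving M_Y = 260.9 kN·m (hogging).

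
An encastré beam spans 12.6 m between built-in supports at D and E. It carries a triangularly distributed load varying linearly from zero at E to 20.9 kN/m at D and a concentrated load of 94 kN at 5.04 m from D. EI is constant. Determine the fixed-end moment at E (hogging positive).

M_E = 224.3 kN·m

Take the two fixed-end moments M_D, M_E as redundants; the released structure is the simple span DE.
On the primary (simply-supported) span, the end slopes from the loading are:
  at D: triangular load, peak 20.9: w₀L³/(45EI) = 929.1/EI
  at E: triangular load, peak 20.9: 7w₀L³/(360EI) = 812.9/EI
  at D: point load 94 at a = 5.04: Pab(L + b)/(6LEI) = 955.1/EI
  at E: point load 94 at a = 5.04: Pab(L + a)/(6LEI) = 835.7/EI
  θ_D0 = 1884/EI,  θ_E0 = 1649/EI
Flexibility coefficients: a unit moment at one end gives L/(3EI) there and L/(6EI) at the far end, so f₁₁ = f₂₂ = 4.2/EI and f₁₂ = f₂₁ = 2.1/EI.
Compatibility — zero rotation at each built-in end:
  4.2 M_D + 2.1 M_E = 1884
  2.1 M_D + 4.2 M_E = 1649
Solving the pair gives M_D = 336.5 kN·m and M_E = 224.3 kN·m (hogging).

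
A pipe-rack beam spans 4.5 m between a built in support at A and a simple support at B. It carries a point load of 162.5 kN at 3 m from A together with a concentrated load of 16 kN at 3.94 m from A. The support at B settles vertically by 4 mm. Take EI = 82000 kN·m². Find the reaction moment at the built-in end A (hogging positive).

Release the roller at B. Primary structure: cantilever fixed at A.
Free-end deflection of the primary structure under the applied loading (downward +):
  point load 162.5 at a = 3: Pa²(3L − a)/(6EI) = 2559/EI
  point load 16 at a = 3.94: Pa²(3L − a)/(6EI) = 395.7/EI
  δ_0 = 2955/EI
Tip deflection under a unit load at B: L³/(3EI) = 30.38/EI.
With EI = 82000 kN·m²: δ_0 = 0.036038 m and δ_{BB} = 0.00037 m/kN.
Compatibility — the beam at B must follow the support down by 0.004 m: δ_0 − R_B·δ_{BB} = 0.004, so R_B = (0.036038 − 0.004)/0.00037 = 86.49 kN.
Moment equilibrium about A: M_A = Σ(load moments about A) − R_B·L = 550.5 − 86.49×4.5 = 161.3 kN·m.

M_A = 161.3 kN·m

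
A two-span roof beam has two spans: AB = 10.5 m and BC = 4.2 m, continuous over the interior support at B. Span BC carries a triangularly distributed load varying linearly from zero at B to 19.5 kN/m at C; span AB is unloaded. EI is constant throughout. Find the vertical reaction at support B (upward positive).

Take M_B as the redundant. Released structure: two simple spans AB and BC with a hinge at B.
End slopes at the hinge B, treating each span as simply supported:
  span BC: triangular load, peak 19.5: 7w₀L³/(360EI) = 28.09/EI
  relative rotation θ_0 = (0 + 28.09)/EI = 28.09/EI
A unit hogging moment at B produces rotation L₁/(3EI) + L₂/(3EI) = 4.9/EI.
Compatibility: M_B·(L₁+L₂)/(3EI) = θ_0, giving M_B = 5.733 kN·m (hogging).
Span AB, ΣM about A with M_B applied at B: R_B^{AB}·10.5 = 0 + 5.733, so R_B^{AB} = 0.546 kN and R_A = 0 − 0.546 = -0.546 kN.
Span BC, ΣM about C: R_B^{BC}·4.2 = 57.33 + 5.733, so R_B^{BC} = 15.02 kN and R_C = 40.95 − 15.02 = 25.93 kN.
R_B = 0.546 + 15.02 = 15.56 kN.

R_B = 15.56 kN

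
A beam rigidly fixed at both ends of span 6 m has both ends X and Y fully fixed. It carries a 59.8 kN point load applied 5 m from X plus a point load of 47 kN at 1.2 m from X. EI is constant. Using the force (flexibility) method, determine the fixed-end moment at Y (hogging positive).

Release both end moments; the primary structure is a simply-supported span XY with redundants M_X and M_Y.
On the primary (simply-supported) span, the end slopes from the loading are:
  at X: point load 59.8 at a = 5: Pab(L + b)/(6LEI) = 58.14/EI
  at Y: point load 59.8 at a = 5: Pab(L + a)/(6LEI) = 91.36/EI
  at X: point load 47 at a = 1.2: Pab(L + b)/(6LEI) = 81.22/EI
  at Y: point load 47 at a = 1.2: Pab(L + a)/(6LEI) = 54.14/EI
  θ_X0 = 139.4/EI,  θ_Y0 = 145.5/EI
Flexibility coefficients: a unit moment at one end gives L/(3EI) there and L/(6EI) at the far end, so f₁₁ = f₂₂ = 2/EI and f₁₂ = f₂₁ = 1/EI.
Compatibility — zero rotation at each built-in end:
  2 M_X + 1 M_Y = 139.4
  1 M_X + 2 M_Y = 145.5
Solving the pair gives M_X = 44.4 kN·m and M_Y = 50.55 kN·m (hogging).

M_Y = 50.55 kN·m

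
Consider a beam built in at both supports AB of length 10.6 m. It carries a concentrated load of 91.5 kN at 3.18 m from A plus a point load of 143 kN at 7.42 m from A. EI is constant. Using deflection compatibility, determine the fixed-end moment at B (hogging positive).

Release both end moments; the primary structure is a simply-supported span AB with redundants M_A and M_B.
On the primary (simply-supported) span, the end slopes from the loading are:
  at A: point load 91.5 at a = 3.18: Pab(L + b)/(6LEI) = 611.7/EI
  at B: point load 91.5 at a = 3.18: Pab(L + a)/(6LEI) = 467.8/EI
  at A: point load 143 at a = 7.42: Pab(L + b)/(6LEI) = 731.1/EI
  at B: point load 143 at a = 7.42: Pab(L + a)/(6LEI) = 956/EI
  θ_A0 = 1343/EI,  θ_B0 = 1424/EI
Flexibility coefficients: a unit moment at one end gives L/(3EI) there and L/(6EI) at the far end, so f₁₁ = f₂₂ = 3.533/EI and f₁₂ = f₂₁ = 1.767/EI.
Compatibility — zero rotation at each built-in end:
  3.533 M_A + 1.767 M_B = 1343
  1.767 M_A + 3.533 M_B = 1424
Solving the pair gives M_A = 238.1 kN·m and M_B = 283.9 kN·m (hogging).

M_B = 283.9 kN·m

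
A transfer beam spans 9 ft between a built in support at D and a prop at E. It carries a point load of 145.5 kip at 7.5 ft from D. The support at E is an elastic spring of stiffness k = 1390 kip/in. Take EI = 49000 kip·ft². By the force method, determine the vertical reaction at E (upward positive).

Take the reaction at E as the redundant and release it; the primary structure is a cantilever fixed at D.
Downward deflection at the released point E due to the loads:
  point load 145.5 at a = 7.5: Pa²(3L − a)/(6EI) = 26599/EI
Tip deflection under a unit load at E: L³/(3EI) = 243/EI.
With EI = 49000 kip·ft²: δ_0 = 0.54284 ft and δ_{EE} = 0.004959 ft/kip.
Compatibility — the spring shortens by R_E/k under the reaction it provides: δ_0 − R_E·δ_{EE} = R_E/k. With 1/k = 1/(1390×12) ft/kip = 0.00006 ft/kip, R_E = δ_0 / (δ_{EE} + 1/k) = 0.54284 / (0.004959 + 0.00006) = 108.2 kip.

R_E = 108.2 kip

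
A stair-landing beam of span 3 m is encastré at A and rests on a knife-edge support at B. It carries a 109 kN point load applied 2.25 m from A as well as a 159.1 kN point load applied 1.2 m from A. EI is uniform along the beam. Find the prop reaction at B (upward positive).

Choose R_B as the redundant. The primary structure is the cantilever fixed at A.
Primary-structure tip deflection at B by superposition:
  point load 109 at a = 2.25: Pa²(3L − a)/(6EI) = 620.8/EI
  point load 159.1 at a = 1.2: Pa²(3L − a)/(6EI) = 297.8/EI
  δ_0 = 918.6/EI
Flexibility coefficient — unit upward force at B: δ_{BB} = L³/(3EI) = 9/EI.
Compatibility at B: δ_0 − R_B·δ_{BB} = 0, so R_B = 918.6/9 = 102.1 kN.

R_B = 102.1 kN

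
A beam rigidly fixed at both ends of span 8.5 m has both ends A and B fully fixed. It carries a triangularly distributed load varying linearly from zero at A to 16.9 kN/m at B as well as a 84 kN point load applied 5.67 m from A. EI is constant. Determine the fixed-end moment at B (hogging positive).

Release both end moments; the primary structure is a simply-supported span AB with redundants M_A and M_B.
On the primary (simply-supported) span, the end slopes from the loading are:
  at A: triangular load, peak 16.9: 7w₀L³/(360EI) = 201.8/EI
  at B: triangular load, peak 16.9: w₀L³/(45EI) = 230.6/EI
  at A: point load 84 at a = 5.67: Pab(L + b)/(6LEI) = 299.4/EI
  at B: point load 84 at a = 5.67: Pab(L + a)/(6LEI) = 374.5/EI
  θ_A0 = 501.2/EI,  θ_B0 = 605.1/EI
Flexibility coefficients: a unit moment at one end gives L/(3EI) there and L/(6EI) at the far end, so f₁₁ = f₂₂ = 2.833/EI and f₁₂ = f₂₁ = 1.417/EI.
Compatibility — zero rotation at each built-in end:
  2.833 M_A + 1.417 M_B = 501.2
  1.417 M_A + 2.833 M_B = 605.1
Solving the pair gives M_A = 93.5 kN·m and M_B = 166.8 kN·m (hogging).

M_B = 166.8 kN·m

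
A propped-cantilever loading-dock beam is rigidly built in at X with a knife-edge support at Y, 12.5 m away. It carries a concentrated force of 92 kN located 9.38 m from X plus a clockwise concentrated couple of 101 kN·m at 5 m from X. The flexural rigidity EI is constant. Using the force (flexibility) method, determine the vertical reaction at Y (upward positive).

Take the reaction at Y as the redundant and release it; the primary structure is a cantilever fixed at X.
Downward deflection at the released point Y due to the loads:
  point load 92 at a = 9.38: Pa²(3L − a)/(6EI) = 37937/EI
  clockwise couple 101 at a = 5: M₀a(2L − a)/(2EI) = 5050/EI
  δ_0 = 42987/EI
Tip deflection under a unit load at Y: L³/(3EI) = 651/EI.
Compatibility at Y: δ_0 − R_Y·δ_{YY} = 0, so R_Y = 42987/651 = 66.03 kN.

R_Y = 66.03 kN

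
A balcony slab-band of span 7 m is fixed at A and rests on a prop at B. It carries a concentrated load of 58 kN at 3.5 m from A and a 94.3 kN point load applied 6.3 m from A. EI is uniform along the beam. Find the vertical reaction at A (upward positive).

Release the roller at B. Primary structure: cantilever fixed at A.
Free-end deflection of the primary structure under the applied loading (downward +):
  point load 58 at a = 3.5: Pa²(3L − a)/(6EI) = 2072/EI
  point load 94.3 at a = 6.3: Pa²(3L − a)/(6EI) = 9170/EI
  δ_0 = 11242/EI
Flexibility coefficient — unit upward force at B: δ_{BB} = L³/(3EI) = 114.3/EI.
The prop prevents deflection at B: R_B = δ_0/δ_{BB} = 11242/114.3 = 98.33 kN.
Vertical equilibrium: R_A = ΣP − R_B = 152.3 − 98.33 = 53.97 kN.

R_A = 53.97 kN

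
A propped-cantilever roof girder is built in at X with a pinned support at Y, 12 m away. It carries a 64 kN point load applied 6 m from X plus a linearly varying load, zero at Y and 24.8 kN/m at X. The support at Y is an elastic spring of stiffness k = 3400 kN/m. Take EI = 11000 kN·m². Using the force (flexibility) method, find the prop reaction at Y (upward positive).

Remove the prop at Y; the released (primary) structure is a cantilever built in at X.
Deflection at Y on the released cantilever, summing each load's contribution:
  point load 64 at a = 6: Pa²(3L − a)/(6EI) = 11520/EI
  triangular load, peak 24.8 at the fixed end: w₀L⁴/(30EI) = 17142/EI
  δ_0 = 28662/EI
Flexibility coefficient — unit upward force at Y: δ_{YY} = L³/(3EI) = 576/EI.
With EI = 11000 kN·m²: δ_0 = 2.6056 m and δ_{YY} = 0.052364 m/kN.
Compatibility — the spring shortens by R_Y/k under the reaction it provides: δ_0 − R_Y·δ_{YY} = R_Y/k. With 1/k = 0.000294 m/kN, R_Y = δ_0 / (δ_{YY} + 1/k) = 2.6056 / (0.052364 + 0.000294) = 49.48 kN.

R_Y = 49.48 kN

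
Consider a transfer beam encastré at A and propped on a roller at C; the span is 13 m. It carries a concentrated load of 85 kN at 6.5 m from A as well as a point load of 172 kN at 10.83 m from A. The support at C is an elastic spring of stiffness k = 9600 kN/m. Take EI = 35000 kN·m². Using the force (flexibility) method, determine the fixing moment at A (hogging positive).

Remove the prop at C; the released (primary) structure is a cantilever built in at A.
Deflection at C on the released cantilever, summing each load's contribution:
  point load 85 at a = 6.5: Pa²(3L − a)/(6EI) = 19453/EI
  point load 172 at a = 10.83: Pa²(3L − a)/(6EI) = 94715/EI
  δ_0 = 114168/EI
Tip deflection under a unit load at C: L³/(3EI) = 732.3/EI.
With EI = 35000 kN·m²: δ_0 = 3.2619 m and δ_{CC} = 0.020924 m/kN.
Compatibility — the spring shortens by R_C/k under the reaction it provides: δ_0 − R_C·δ_{CC} = R_C/k. With 1/k = 0.000104 m/kN, R_C = δ_0 / (δ_{CC} + 1/k) = 3.2619 / (0.020924 + 0.000104) = 155.1 kN.
Moment equilibrium about A: M_A = Σ(load moments about A) − R_C·L = 2415 − 155.1×13 = 398.6 kN·m.

M_A = 398.6 kN·m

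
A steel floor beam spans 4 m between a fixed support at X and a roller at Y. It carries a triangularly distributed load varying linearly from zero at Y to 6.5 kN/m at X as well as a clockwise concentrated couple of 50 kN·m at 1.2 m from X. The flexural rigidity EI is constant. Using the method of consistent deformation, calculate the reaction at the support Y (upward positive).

Take the reaction at Y as the redundant and release it; the primary structure is a cantilever fixed at X.
Downward deflection at the released point Y due to the loads:
  triangular load, peak 6.5 at the fixed end: w₀L⁴/(30EI) = 55.47/EI
  clockwise couple 50 at a = 1.2: M₀a(2L − a)/(2EI) = 204/EI
  δ_0 = 259.5/EI
Tip deflection under a unit load at Y: L³/(3EI) = 21.33/EI.
The prop prevents deflection at Y: R_Y = δ_0/δ_{YY} = 259.5/21.33 = 12.16 kN.

R_Y = 12.16 kN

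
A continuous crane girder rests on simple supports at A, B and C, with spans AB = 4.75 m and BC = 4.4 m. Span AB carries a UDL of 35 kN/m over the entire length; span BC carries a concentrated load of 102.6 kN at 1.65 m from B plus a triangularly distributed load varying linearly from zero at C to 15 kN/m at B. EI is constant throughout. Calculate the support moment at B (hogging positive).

M_B = 101.9 kN·m

Insert a hinge at B; M_B is the redundant, and each span becomes simply supported.
End slopes at the hinge B, treating each span as simply supported:
  span AB: UDL 35: wL³/(24EI) = 156.3/EI
  span BC: point load 102.6 at a = 1.65: Pab(L + b)/(6LEI) = 126.1/EI
  span BC: triangular load, peak 15: w₀L³/(45EI) = 28.39/EI
  relative rotation θ_0 = (156.3 + 154.5)/EI = 310.8/EI
A unit hogging moment at B produces rotation L₁/(3EI) + L₂/(3EI) = 3.05/EI.
Slope continuity at B: θ_0 = M_B·3.05/EI, so M_B = 310.8/3.05 = 101.9 kN·m (hogging).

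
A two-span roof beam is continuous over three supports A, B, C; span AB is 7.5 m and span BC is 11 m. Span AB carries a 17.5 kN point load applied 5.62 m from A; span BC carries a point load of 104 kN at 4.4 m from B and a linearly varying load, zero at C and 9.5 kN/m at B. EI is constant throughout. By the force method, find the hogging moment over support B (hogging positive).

M_B = 184.9 kN·m

Insert a hinge at B; M_B is the redundant, and each span becomes simply supported.
End slopes at the hinge B, treating each span as simply supported:
  span AB: point load 17.5 at a = 5.62: Pab(L + a)/(6LEI) = 53.91/EI
  span BC: point load 104 at a = 4.4: Pab(L + b)/(6LEI) = 805.4/EI
  span BC: triangular load, peak 9.5: w₀L³/(45EI) = 281/EI
  relative rotation θ_0 = (53.91 + 1086)/EI = 1140/EI
A unit hogging moment at B produces rotation L₁/(3EI) + L₂/(3EI) = 6.167/EI.
Slope continuity at B: θ_0 = M_B·6.167/EI, so M_B = 1140/6.167 = 184.9 kN·m (hogging).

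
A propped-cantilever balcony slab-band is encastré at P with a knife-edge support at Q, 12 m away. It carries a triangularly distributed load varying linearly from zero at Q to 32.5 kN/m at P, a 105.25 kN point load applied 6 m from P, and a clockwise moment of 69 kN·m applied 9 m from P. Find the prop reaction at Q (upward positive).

Choose R_Q as the redundant. The primary structure is the cantilever fixed at P.
Free-end deflection of the primary structure under the applied loading (downward +):
  triangular load, peak 32.5 at the fixed end: w₀L⁴/(30EI) = 22464/EI
  point load 105.25 at a = 6: Pa²(3L − a)/(6EI) = 18945/EI
  clockwise couple 69 at a = 9: M₀a(2L − a)/(2EI) = 4658/EI
  δ_0 = 46066/EI
Flexibility coefficient — unit upward force at Q: δ_{QQ} = L³/(3EI) = 576/EI.
Compatibility at Q: δ_0 − R_Q·δ_{QQ} = 0, so R_Q = 46066/576 = 79.98 kN.

R_Q = 79.98 kN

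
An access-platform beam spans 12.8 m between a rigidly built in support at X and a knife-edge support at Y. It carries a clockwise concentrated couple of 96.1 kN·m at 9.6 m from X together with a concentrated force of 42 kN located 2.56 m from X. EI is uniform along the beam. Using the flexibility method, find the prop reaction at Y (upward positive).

Remove the prop at Y; the released (primary) structure is a cantilever built in at X.
Downward deflection at the released point Y due to the loads:
  clockwise couple 96.1 at a = 9.6: M₀a(2L − a)/(2EI) = 7380/EI
  point load 42 at a = 2.56: Pa²(3L − a)/(6EI) = 1644/EI
  δ_0 = 9025/EI
Tip deflection under a unit load at Y: L³/(3EI) = 699.1/EI.
The prop prevents deflection at Y: R_Y = δ_0/δ_{YY} = 9025/699.1 = 12.91 kN.

R_Y = 12.91 kN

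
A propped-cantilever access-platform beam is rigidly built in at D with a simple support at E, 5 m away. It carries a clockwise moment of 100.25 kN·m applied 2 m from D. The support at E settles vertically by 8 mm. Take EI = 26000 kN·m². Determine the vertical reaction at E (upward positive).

R_E = 14.26 kN

Remove the prop at E; the released (primary) structure is a cantilever built in at D.
Primary-structure tip deflection at E by superposition:
  clockwise couple 100.25 at a = 2: M₀a(2L − a)/(2EI) = 802/EI
Flexibility coefficient — unit upward force at E: δ_{EE} = L³/(3EI) = 41.67/EI.
With EI = 26000 kN·m²: δ_0 = 0.030846 m and δ_{EE} = 0.001603 m/kN.
Compatibility — the beam at E must follow the support down by 0.008 m: δ_0 − R_E·δ_{EE} = 0.008, so R_E = (0.030846 − 0.008)/0.001603 = 14.26 kN.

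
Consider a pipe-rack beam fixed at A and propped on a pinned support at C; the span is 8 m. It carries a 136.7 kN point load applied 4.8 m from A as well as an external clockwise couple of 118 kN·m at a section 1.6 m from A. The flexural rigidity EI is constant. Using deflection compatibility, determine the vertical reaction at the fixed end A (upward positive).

Choose R_C as the redundant. The primary structure is the cantilever fixed at A.
Deflection at C on the released cantilever, summing each load's contribution:
  point load 136.7 at a = 4.8: Pa²(3L − a)/(6EI) = 10079/EI
  clockwise couple 118 at a = 1.6: M₀a(2L − a)/(2EI) = 1359/EI
  δ_0 = 11438/EI
Flexibility coefficient — unit upward force at C: δ_{CC} = L³/(3EI) = 170.7/EI.
Compatibility at C: δ_0 − R_C·δ_{CC} = 0, so R_C = 11438/170.7 = 67.02 kN.
Vertical equilibrium: R_A = ΣP − R_C = 136.7 − 67.02 = 69.68 kN.

R_A = 69.68 kN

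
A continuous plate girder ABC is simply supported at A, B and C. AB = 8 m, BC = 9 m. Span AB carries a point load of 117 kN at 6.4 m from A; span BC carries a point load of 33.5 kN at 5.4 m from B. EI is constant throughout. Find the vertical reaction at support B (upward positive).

R_B = 128.3 kN

Insert a hinge at B; M_B is the redundant, and each span becomes simply supported.
Discontinuity in slope at B on the released structure — sum the simple-span end rotations:
  span AB: point load 117 at a = 6.4: Pab(L + a)/(6LEI) = 359.4/EI
  span BC: point load 33.5 at a = 5.4: Pab(L + b)/(6LEI) = 152/EI
  relative rotation θ_0 = (359.4 + 152)/EI = 511.4/EI
A unit hogging moment at B produces rotation L₁/(3EI) + L₂/(3EI) = 5.667/EI.
Slope continuity at B: θ_0 = M_B·5.667/EI, so M_B = 511.4/5.667 = 90.24 kN·m (hogging).
Span AB, ΣM about A with M_B applied at B: R_B^{AB}·8 = 748.8 + 90.24, so R_B^{AB} = 104.9 kN and R_A = 117 − 104.9 = 12.12 kN.
Span BC, ΣM about C: R_B^{BC}·9 = 120.6 + 90.24, so R_B^{BC} = 23.43 kN and R_C = 33.5 − 23.43 = 10.07 kN.
R_B = 104.9 + 23.43 = 128.3 kN.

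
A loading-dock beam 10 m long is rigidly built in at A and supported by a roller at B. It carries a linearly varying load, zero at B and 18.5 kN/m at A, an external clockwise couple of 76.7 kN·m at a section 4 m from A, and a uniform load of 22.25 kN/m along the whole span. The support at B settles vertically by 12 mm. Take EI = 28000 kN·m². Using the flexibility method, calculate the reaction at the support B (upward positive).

Remove the prop at B; the released (primary) structure is a cantilever built in at A.
Downward deflection at the released point B due to the loads:
  triangular load, peak 18.5 at the fixed end: w₀L⁴/(30EI) = 6167/EI
  clockwise couple 76.7 at a = 4: M₀a(2L − a)/(2EI) = 2454/EI
  UDL 22.25: wL⁴/(8EI) = 27812/EI
  δ_0 = 36434/EI
Flexibility coefficient — unit upward force at B: δ_{BB} = L³/(3EI) = 333.3/EI.
With EI = 28000 kN·m²: δ_0 = 1.3012 m and δ_{BB} = 0.011905 m/kN.
Compatibility — the beam at B must follow the support down by 0.012 m: δ_0 − R_B·δ_{BB} = 0.012, so R_B = (1.3012 − 0.012)/0.011905 = 108.3 kN.

R_B = 108.3 kN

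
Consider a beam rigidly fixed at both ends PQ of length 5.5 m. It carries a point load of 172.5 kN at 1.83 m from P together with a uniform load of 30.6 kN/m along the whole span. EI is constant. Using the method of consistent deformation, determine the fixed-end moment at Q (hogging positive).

Release both end moments; the primary structure is a simply-supported span PQ with redundants M_P and M_Q.
End rotations of the released simple span under the applied load (×1/EI):
  at P: point load 172.5 at a = 1.83: Pab(L + b)/(6LEI) = 321.9/EI
  at Q: point load 172.5 at a = 1.83: Pab(L + a)/(6LEI) = 257.3/EI
  at P: UDL 30.6: wL³/(24EI) = 212.1/EI
  at Q: UDL 30.6: wL³/(24EI) = 212.1/EI
  θ_P0 = 534.1/EI,  θ_Q0 = 469.5/EI
Flexibility coefficients: a unit moment at one end gives L/(3EI) there and L/(6EI) at the far end, so f₁₁ = f₂₂ = 1.833/EI and f₁₂ = f₂₁ = 0.9167/EI.
Compatibility — zero rotation at each built-in end:
  1.833 M_P + 0.9167 M_Q = 534.1
  0.9167 M_P + 1.833 M_Q = 469.5
Solving the pair gives M_P = 217.7 kN·m and M_Q = 147.2 kN·m (hogging).

M_Q = 147.2 kN·m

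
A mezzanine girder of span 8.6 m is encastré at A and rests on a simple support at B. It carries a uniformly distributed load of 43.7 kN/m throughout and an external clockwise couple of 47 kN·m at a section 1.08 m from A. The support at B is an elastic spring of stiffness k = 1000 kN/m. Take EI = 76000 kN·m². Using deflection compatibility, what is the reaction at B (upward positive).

R_B = 105.2 kN

Take the reaction at B as the redundant and release it; the primary structure is a cantilever fixed at A.
Downward deflection at the released point B due to the loads:
  UDL 43.7: wL⁴/(8EI) = 29880/EI
  clockwise couple 47 at a = 1.08: M₀a(2L − a)/(2EI) = 409.1/EI
  δ_0 = 30289/EI
Tip deflection under a unit load at B: L³/(3EI) = 212/EI.
With EI = 76000 kN·m²: δ_0 = 0.39855 m and δ_{BB} = 0.00279 m/kN.
Compatibility — the spring shortens by R_B/k under the reaction it provides: δ_0 − R_B·δ_{BB} = R_B/k. With 1/k = 0.001 m/kN, R_B = δ_0 / (δ_{BB} + 1/k) = 0.39855 / (0.00279 + 0.001) = 105.2 kN.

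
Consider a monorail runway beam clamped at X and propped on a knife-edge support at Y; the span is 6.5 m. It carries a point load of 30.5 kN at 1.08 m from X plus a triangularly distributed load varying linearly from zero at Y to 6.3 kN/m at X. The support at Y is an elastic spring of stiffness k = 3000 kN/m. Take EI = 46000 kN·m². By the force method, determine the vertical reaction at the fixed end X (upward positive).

R_X = 46.45 kN

Take the reaction at Y as the redundant and release it; the primary structure is a cantilever fixed at X.
Primary-structure tip deflection at Y by superposition:
  point load 30.5 at a = 1.08: Pa²(3L − a)/(6EI) = 109.2/EI
  triangular load, peak 6.3 at the fixed end: w₀L⁴/(30EI) = 374.9/EI
  δ_0 = 484.1/EI
Flexibility coefficient — unit upward force at Y: δ_{YY} = L³/(3EI) = 91.54/EI.
With EI = 46000 kN·m²: δ_0 = 0.010523 m and δ_{YY} = 0.00199 m/kN.
Compatibility — the spring shortens by R_Y/k under the reaction it provides: δ_0 − R_Y·δ_{YY} = R_Y/k. With 1/k = 0.000333 m/kN, R_Y = δ_0 / (δ_{YY} + 1/k) = 0.010523 / (0.00199 + 0.000333) = 4.529 kN.
Vertical equilibrium: R_X = ΣP − R_Y = 50.98 − 4.529 = 46.45 kN.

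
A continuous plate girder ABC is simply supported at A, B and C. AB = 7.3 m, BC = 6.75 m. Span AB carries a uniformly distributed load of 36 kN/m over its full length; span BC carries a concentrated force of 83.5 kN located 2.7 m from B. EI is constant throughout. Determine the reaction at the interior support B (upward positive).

R_B = 231.9 kN

Take M_B as the redundant. Released structure: two simple spans AB and BC with a hinge at B.
Rotations at B on the released spans (each span's end-slope, ×1/EI):
  span AB: UDL 36: wL³/(24EI) = 583.5/EI
  span BC: point load 83.5 at a = 2.7: Pab(L + b)/(6LEI) = 243.5/EI
  relative rotation θ_0 = (583.5 + 243.5)/EI = 827/EI
A unit hogging moment at B produces rotation L₁/(3EI) + L₂/(3EI) = 4.683/EI.
Compatibility: M_B·(L₁+L₂)/(3EI) = θ_0, giving M_B = 176.6 kN·m (hogging).
Span AB, ΣM about A with M_B applied at B: R_B^{AB}·7.3 = 959.2 + 176.6, so R_B^{AB} = 155.6 kN and R_A = 262.8 − 155.6 = 107.2 kN.
Span BC, ΣM about C: R_B^{BC}·6.75 = 338.2 + 176.6, so R_B^{BC} = 76.26 kN and R_C = 83.5 − 76.26 = 7.239 kN.
R_B = 155.6 + 76.26 = 231.9 kN.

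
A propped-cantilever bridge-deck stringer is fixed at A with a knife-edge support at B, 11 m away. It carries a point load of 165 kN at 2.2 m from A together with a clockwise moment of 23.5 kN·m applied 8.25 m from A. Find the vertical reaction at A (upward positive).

R_A = 152.8 kN

Remove the prop at B; the released (primary) structure is a cantilever built in at A.
Downward deflection at the released point B due to the loads:
  point load 165 at a = 2.2: Pa²(3L − a)/(6EI) = 4099/EI
  clockwise couple 23.5 at a = 8.25: M₀a(2L − a)/(2EI) = 1333/EI
  δ_0 = 5432/EI
Flexibility coefficient — unit upward force at B: δ_{BB} = L³/(3EI) = 443.7/EI.
The prop prevents deflection at B: R_B = δ_0/δ_{BB} = 5432/443.7 = 12.24 kN.
Vertical equilibrium: R_A = ΣP − R_B = 165 − 12.24 = 152.8 kN.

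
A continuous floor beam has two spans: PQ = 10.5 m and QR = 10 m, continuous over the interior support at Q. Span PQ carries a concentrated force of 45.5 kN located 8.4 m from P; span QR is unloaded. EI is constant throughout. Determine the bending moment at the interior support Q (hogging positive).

M_Q = 35.24 kN·m

Insert a hinge at Q; M_Q is the redundant, and each span becomes simply supported.
End slopes at the hinge Q, treating each span as simply supported:
  span PQ: point load 45.5 at a = 8.4: Pab(L + a)/(6LEI) = 240.8/EI
  relative rotation θ_0 = (240.8 + 0)/EI = 240.8/EI
A unit hogging moment at Q produces rotation L₁/(3EI) + L₂/(3EI) = 6.833/EI.
Slope continuity at Q: θ_0 = M_Q·6.833/EI, so M_Q = 240.8/6.833 = 35.24 kN·m (hogging).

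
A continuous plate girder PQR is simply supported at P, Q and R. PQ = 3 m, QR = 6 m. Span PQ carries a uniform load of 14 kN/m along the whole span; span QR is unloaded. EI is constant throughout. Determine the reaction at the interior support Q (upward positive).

Take M_Q as the redundant. Released structure: two simple spans PQ and QR with a hinge at Q.
Discontinuity in slope at Q on the released structure — sum the simple-span end rotations:
  span PQ: UDL 14: wL³/(24EI) = 15.75/EI
  relative rotation θ_0 = (15.75 + 0)/EI = 15.75/EI
A unit hogging moment at Q produces rotation L₁/(3EI) + L₂/(3EI) = 3/EI.
Compatibility: M_Q·(L₁+L₂)/(3EI) = θ_0, giving M_Q = 5.25 kN·m (hogging).
Span PQ, ΣM about P with M_Q applied at Q: R_Q^{PQ}·3 = 63 + 5.25, so R_Q^{PQ} = 22.75 kN and R_P = 42 − 22.75 = 19.25 kN.
Span QR, ΣM about R: R_Q^{QR}·6 = 0 + 5.25, so R_Q^{QR} = 0.875 kN and R_R = 0 − 0.875 = -0.875 kN.
R_Q = 22.75 + 0.875 = 23.62 kN.

R_Q = 23.62 kN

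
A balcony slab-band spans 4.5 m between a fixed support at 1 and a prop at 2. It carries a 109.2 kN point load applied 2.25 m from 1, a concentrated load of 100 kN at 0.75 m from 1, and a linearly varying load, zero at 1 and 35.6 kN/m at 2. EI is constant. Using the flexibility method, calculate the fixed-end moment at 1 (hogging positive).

Release the roller at 2. Primary structure: cantilever fixed at 1.
Free-end deflection of the primary structure under the applied loading (downward +):
  point load 109.2 at a = 2.25: Pa²(3L − a)/(6EI) = 1037/EI
  point load 100 at a = 0.75: Pa²(3L − a)/(6EI) = 119.5/EI
  triangular load, peak 35.6 at the free end: 11w₀L⁴/(120EI) = 1338/EI
  δ_0 = 2494/EI
Flexibility coefficient — unit upward force at 2: δ_{22} = L³/(3EI) = 30.38/EI.
Compatibility at 2: δ_0 − R_2·δ_{22} = 0, so R_2 = 2494/30.38 = 82.12 kN.
Moment equilibrium about 1: M_1 = Σ(load moments about 1) − R_2·L = 561 − 82.12×4.5 = 191.5 kN·m.

M_1 = 191.5 kN·m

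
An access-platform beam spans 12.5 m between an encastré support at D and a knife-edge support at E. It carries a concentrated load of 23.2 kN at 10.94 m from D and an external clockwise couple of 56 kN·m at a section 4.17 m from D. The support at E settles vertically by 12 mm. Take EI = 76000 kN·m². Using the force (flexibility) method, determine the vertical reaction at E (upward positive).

R_E = 21.21 kN

Choose R_E as the redundant. The primary structure is the cantilever fixed at D.
Free-end deflection of the primary structure under the applied loading (downward +):
  point load 23.2 at a = 10.94: Pa²(3L − a)/(6EI) = 12291/EI
  clockwise couple 56 at a = 4.17: M₀a(2L − a)/(2EI) = 2432/EI
  δ_0 = 14723/EI
Flexibility coefficient — unit upward force at E: δ_{EE} = L³/(3EI) = 651/EI.
With EI = 76000 kN·m²: δ_0 = 0.19373 m and δ_{EE} = 0.008566 m/kN.
Compatibility — the beam at E must follow the support down by 0.012 m: δ_0 − R_E·δ_{EE} = 0.012, so R_E = (0.19373 − 0.012)/0.008566 = 21.21 kN.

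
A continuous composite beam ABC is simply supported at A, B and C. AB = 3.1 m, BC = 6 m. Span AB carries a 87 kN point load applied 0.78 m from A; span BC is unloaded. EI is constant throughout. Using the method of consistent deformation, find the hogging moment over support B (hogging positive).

Release continuity at B by inserting a hinge; the redundant is the internal moment M_B. The primary structure is two simply-supported spans AB and BC.
End slopes at the hinge B, treating each span as simply supported:
  span AB: point load 87 at a = 0.78: Pab(L + a)/(6LEI) = 32.84/EI
  relative rotation θ_0 = (32.84 + 0)/EI = 32.84/EI
A unit hogging moment at B produces rotation L₁/(3EI) + L₂/(3EI) = 3.033/EI.
Slope continuity at B: θ_0 = M_B·3.033/EI, so M_B = 32.84/3.033 = 10.83 kN·m (hogging).

M_B = 10.83 kN·m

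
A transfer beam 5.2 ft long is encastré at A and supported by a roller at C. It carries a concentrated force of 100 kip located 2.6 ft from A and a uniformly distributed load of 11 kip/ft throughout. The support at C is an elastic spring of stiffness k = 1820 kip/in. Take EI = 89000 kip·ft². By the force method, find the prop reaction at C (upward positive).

R_C = 48.48 kip

Take the reaction at C as the redundant and release it; the primary structure is a cantilever fixed at A.
Free-end deflection of the primary structure under the applied loading (downward +):
  point load 100 at a = 2.6: Pa²(3L − a)/(6EI) = 1465/EI
  UDL 11: wL⁴/(8EI) = 1005/EI
  δ_0 = 2470/EI
Tip deflection under a unit load at C: L³/(3EI) = 46.87/EI.
With EI = 89000 kip·ft²: δ_0 = 0.027753 ft and δ_{CC} = 0.000527 ft/kip.
Compatibility — the spring shortens by R_C/k under the reaction it provides: δ_0 − R_C·δ_{CC} = R_C/k. With 1/k = 1/(1820×12) ft/kip = 0.000046 ft/kip, R_C = δ_0 / (δ_{CC} + 1/k) = 0.027753 / (0.000527 + 0.000046) = 48.48 kip.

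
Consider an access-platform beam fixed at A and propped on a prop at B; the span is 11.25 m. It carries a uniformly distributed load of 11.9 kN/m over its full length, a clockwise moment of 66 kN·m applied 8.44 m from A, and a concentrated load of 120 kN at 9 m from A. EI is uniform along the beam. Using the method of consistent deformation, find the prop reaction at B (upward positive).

Remove the prop at B; the released (primary) structure is a cantilever built in at A.
Downward deflection at the released point B due to the loads:
  UDL 11.9: wL⁴/(8EI) = 23827/EI
  clockwise couple 66 at a = 8.44: M₀a(2L − a)/(2EI) = 3916/EI
  point load 120 at a = 9: Pa²(3L − a)/(6EI) = 40095/EI
  δ_0 = 67838/EI
Flexibility coefficient — unit upward force at B: δ_{BB} = L³/(3EI) = 474.6/EI.
Compatibility at B: δ_0 − R_B·δ_{BB} = 0, so R_B = 67838/474.6 = 142.9 kN.

R_B = 142.9 kN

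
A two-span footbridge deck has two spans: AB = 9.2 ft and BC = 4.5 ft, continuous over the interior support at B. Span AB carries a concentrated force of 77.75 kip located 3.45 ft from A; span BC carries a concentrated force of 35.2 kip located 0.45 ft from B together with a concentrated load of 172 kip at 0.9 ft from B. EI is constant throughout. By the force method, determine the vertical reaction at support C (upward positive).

R_C = 11.6 kip

Release continuity at B by inserting a hinge; the redundant is the internal moment M_B. The primary structure is two simply-supported spans AB and BC.
Rotations at B on the released spans (each span's end-slope, ×1/EI):
  span AB: point load 77.75 at a = 3.45: Pab(L + a)/(6LEI) = 353.5/EI
  span BC: point load 35.2 at a = 0.45: Pab(L + b)/(6LEI) = 20.31/EI
  span BC: point load 172 at a = 0.9: Pab(L + b)/(6LEI) = 167.2/EI
  relative rotation θ_0 = (353.5 + 187.5)/EI = 541/EI
A unit hogging moment at B produces rotation L₁/(3EI) + L₂/(3EI) = 4.567/EI.
Compatibility: M_B·(L₁+L₂)/(3EI) = θ_0, giving M_B = 118.5 kip·ft (hogging).
Span BC, ΣM about C: R_B^{BC}·4.5 = 761.8 + 118.5, so R_B^{BC} = 195.6 kip and R_C = 207.2 − 195.6 = 11.6 kip.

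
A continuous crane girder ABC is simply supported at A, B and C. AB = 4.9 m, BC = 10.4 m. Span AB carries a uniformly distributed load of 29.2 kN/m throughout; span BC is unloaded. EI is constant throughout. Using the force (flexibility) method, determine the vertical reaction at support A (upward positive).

R_A = 65.81 kN

Insert a hinge at B; M_B is the redundant, and each span becomes simply supported.
End slopes at the hinge B, treating each span as simply supported:
  span AB: UDL 29.2: wL³/(24EI) = 143.1/EI
  relative rotation θ_0 = (143.1 + 0)/EI = 143.1/EI
A unit hogging moment at B produces rotation L₁/(3EI) + L₂/(3EI) = 5.1/EI.
Slope continuity at B: θ_0 = M_B·5.1/EI, so M_B = 143.1/5.1 = 28.07 kN·m (hogging).
Span AB, ΣM about A with M_B applied at B: R_B^{AB}·4.9 = 350.5 + 28.07, so R_B^{AB} = 77.27 kN and R_A = 143.1 − 77.27 = 65.81 kN.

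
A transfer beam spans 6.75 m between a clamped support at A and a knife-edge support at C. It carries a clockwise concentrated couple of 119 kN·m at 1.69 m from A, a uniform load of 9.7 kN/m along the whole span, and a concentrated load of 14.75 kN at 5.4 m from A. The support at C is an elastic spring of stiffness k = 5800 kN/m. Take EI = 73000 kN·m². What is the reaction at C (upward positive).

Choose R_C as the redundant. The primary structure is the cantilever fixed at A.
Deflection at C on the released cantilever, summing each load's contribution:
  clockwise couple 119 at a = 1.69: M₀a(2L − a)/(2EI) = 1188/EI
  UDL 9.7: wL⁴/(8EI) = 2517/EI
  point load 14.75 at a = 5.4: Pa²(3L − a)/(6EI) = 1065/EI
  δ_0 = 4769/EI
Tip deflection under a unit load at C: L³/(3EI) = 102.5/EI.
With EI = 73000 kN·m²: δ_0 = 0.065331 m and δ_{CC} = 0.001404 m/kN.
Compatibility — the spring shortens by R_C/k under the reaction it provides: δ_0 − R_C·δ_{CC} = R_C/k. With 1/k = 0.000172 m/kN, R_C = δ_0 / (δ_{CC} + 1/k) = 0.065331 / (0.001404 + 0.000172) = 41.43 kN.

R_C = 41.43 kN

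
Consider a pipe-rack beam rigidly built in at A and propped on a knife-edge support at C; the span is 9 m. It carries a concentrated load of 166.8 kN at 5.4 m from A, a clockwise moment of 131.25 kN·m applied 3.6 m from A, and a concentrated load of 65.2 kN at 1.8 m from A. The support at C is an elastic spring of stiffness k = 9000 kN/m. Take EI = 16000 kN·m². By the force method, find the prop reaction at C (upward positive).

Choose R_C as the redundant. The primary structure is the cantilever fixed at A.
Primary-structure tip deflection at C by superposition:
  point load 166.8 at a = 5.4: Pa²(3L − a)/(6EI) = 17510/EI
  clockwise couple 131.25 at a = 3.6: M₀a(2L − a)/(2EI) = 3402/EI
  point load 65.2 at a = 1.8: Pa²(3L − a)/(6EI) = 887.2/EI
  δ_0 = 21799/EI
Flexibility coefficient — unit upward force at C: δ_{CC} = L³/(3EI) = 243/EI.
With EI = 16000 kN·m²: δ_0 = 1.3625 m and δ_{CC} = 0.015187 m/kN.
Compatibility — the spring shortens by R_C/k under the reaction it provides: δ_0 − R_C·δ_{CC} = R_C/k. With 1/k = 0.000111 m/kN, R_C = δ_0 / (δ_{CC} + 1/k) = 1.3625 / (0.015187 + 0.000111) = 89.06 kN.

R_C = 89.06 kN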